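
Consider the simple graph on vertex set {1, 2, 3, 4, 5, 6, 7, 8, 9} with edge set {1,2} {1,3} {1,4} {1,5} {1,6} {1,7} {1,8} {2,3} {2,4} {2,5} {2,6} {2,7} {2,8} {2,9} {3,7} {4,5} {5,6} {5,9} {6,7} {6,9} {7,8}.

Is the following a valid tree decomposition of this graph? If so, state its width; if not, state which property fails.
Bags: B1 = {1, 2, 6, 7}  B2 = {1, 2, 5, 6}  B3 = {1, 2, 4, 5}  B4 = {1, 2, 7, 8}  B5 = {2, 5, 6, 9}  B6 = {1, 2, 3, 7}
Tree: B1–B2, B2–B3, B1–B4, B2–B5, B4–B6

Checking the three conditions: (i) the bags cover all of {1, 2, 3, 4, 5, 6, 7, 8, 9}; (ii) for each edge, some bag contains both endpoints; (iii) the bags containing any fixed vertex form a subtree. All hold, so the decomposition is valid with width 4 − 1 = 3.

Yes; width 3.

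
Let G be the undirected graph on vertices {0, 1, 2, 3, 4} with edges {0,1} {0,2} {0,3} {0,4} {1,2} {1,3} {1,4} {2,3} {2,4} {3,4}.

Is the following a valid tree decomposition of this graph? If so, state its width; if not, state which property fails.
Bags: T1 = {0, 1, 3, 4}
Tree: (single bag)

A tree decomposition must satisfy three properties: every vertex lies in some bag; for every edge, both endpoints lie together in some bag; and for every vertex, the bags containing it form a connected subtree. Here vertex 2 appears in no bag, so the decomposition is invalid.

No — vertex 2 appears in no bag.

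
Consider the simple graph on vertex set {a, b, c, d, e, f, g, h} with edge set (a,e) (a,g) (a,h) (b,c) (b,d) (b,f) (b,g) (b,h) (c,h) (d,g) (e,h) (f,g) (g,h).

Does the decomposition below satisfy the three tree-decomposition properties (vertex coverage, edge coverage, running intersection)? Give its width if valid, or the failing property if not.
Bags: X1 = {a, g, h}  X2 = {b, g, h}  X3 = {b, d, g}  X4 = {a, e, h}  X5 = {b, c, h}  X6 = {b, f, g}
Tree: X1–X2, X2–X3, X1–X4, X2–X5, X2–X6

Yes; width 2.

Checking the three conditions: (i) the bags cover all of {a, b, c, d, e, f, g, h}; (ii) for each edge, some bag contains both endpoints; (iii) the bags containing any fixed vertex form a subtree. All hold, so the decomposition is valid with width 3 − 1 = 2.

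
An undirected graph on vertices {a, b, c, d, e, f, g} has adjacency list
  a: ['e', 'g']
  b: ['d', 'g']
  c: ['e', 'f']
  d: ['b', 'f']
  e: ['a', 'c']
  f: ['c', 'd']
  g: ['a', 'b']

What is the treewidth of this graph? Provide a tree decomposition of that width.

Every bag has size at most 3, so the width is 3 − 1 = 2 and tw(G) ≤ 2. The edges g–a–e–c–f–d–b–g form a cycle, so G is not a tree and its treewidth is at least 2. Hence tw(G) = 2 exactly.

Treewidth 2.
Bags: B1 = {a, e, g}  B2 = {c, e, g}  B3 = {c, f, g}  B4 = {d, f, g}  B5 = {b, d, g}
Tree: B1–B2, B2–B3, B3–B4, B4–B5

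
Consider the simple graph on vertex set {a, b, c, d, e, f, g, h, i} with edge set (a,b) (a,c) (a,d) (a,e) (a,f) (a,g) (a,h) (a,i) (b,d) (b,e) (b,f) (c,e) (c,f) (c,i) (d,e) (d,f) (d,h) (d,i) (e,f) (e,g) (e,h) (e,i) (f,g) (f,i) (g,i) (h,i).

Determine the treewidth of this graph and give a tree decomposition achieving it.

The largest bag has 5 vertices, giving width 4; this decomposition certifies tw(G) ≤ 4. On the other hand G contains the 5-clique {a, d, e, h, i}. A clique must lie in a single bag of any decomposition, so no decomposition can have width below 4. The upper and lower bounds meet at 4, so that is the treewidth.

Treewidth 4.
One optimal decomposition is:
Bags: B1 = {a, d, e, h, i}  B2 = {a, d, e, f, i}  B3 = {a, e, f, g, i}  B4 = {a, c, e, f, i}  B5 = {a, b, d, e, f}
Tree: B1–B2, B2–B3, B2–B4, B2–B5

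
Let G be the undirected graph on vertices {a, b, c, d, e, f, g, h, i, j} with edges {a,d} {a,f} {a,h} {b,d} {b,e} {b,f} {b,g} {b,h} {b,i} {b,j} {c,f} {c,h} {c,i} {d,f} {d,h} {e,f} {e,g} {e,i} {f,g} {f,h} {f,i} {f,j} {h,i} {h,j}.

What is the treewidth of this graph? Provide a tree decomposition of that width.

Each bag holds 4 vertices, so the decomposition has width 3, which upper-bounds the treewidth. For the lower bound, the 4 vertices {b, e, f, g} are pairwise adjacent, and any tree decomposition puts a clique entirely inside one bag — forcing width ≥ 3. Therefore the treewidth is 3.

Treewidth 3.
One optimal decomposition is:
Bags: B1 = {c, f, h, i}  B2 = {b, f, h, i}  B3 = {b, d, f, h}  B4 = {b, e, f, i}  B5 = {a, d, f, h}  B6 = {b, f, h, j}  B7 = {b, e, f, g}
Tree: B1–B2, B2–B3, B2–B4, B3–B5, B3–B6, B4–B7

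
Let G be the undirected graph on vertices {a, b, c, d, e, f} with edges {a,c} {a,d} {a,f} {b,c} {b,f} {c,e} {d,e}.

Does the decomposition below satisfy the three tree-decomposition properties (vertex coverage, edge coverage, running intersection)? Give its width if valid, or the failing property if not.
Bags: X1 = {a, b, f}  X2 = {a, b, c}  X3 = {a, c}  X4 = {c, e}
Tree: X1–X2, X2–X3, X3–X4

A tree decomposition must satisfy three properties: every vertex lies in some bag; for every edge, both endpoints lie together in some bag; and for every vertex, the bags containing it form a connected subtree. Here vertex d appears in no bag, so the decomposition is invalid.

No — vertex d appears in no bag.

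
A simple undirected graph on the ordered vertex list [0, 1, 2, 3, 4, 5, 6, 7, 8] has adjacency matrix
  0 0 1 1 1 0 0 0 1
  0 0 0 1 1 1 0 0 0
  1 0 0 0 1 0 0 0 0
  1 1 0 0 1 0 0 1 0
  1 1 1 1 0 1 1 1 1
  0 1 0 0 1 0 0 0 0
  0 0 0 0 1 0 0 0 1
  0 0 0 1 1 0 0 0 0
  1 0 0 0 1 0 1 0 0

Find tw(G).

A width-2 tree decomposition is:
Bags: B1 = {0, 3, 4}  B2 = {0, 4, 8}  B3 = {3, 4, 7}  B4 = {0, 2, 4}  B5 = {4, 6, 8}  B6 = {1, 3, 4}  B7 = {1, 4, 5}
Tree: B1–B2, B1–B3, B1–B4, B2–B5, B3–B6, B6–B7
The largest bag has 3 vertices, giving width 2; this decomposition certifies tw(G) ≤ 2. For the lower bound, the 3 vertices {0, 4, 8} are pairwise adjacent, and any tree decomposition puts a clique entirely inside one bag — forcing width ≥ 2. Therefore the treewidth is 2.

2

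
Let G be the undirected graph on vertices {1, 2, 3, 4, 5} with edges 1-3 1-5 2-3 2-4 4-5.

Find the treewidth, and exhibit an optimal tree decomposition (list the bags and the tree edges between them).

Treewidth 2.
One optimal decomposition is:
Bags: B1 = {2, 3, 4}  B2 = {3, 4, 5}  B3 = {1, 3, 5}
Tree: B1–B2, B2–B3

Every bag has size at most 3, so the width is 3 − 1 = 2 and tw(G) ≤ 2. The edges 3–2–4–5–1–3 form a cycle, so G is not a tree and its treewidth is at least 2. Therefore the treewidth is 2.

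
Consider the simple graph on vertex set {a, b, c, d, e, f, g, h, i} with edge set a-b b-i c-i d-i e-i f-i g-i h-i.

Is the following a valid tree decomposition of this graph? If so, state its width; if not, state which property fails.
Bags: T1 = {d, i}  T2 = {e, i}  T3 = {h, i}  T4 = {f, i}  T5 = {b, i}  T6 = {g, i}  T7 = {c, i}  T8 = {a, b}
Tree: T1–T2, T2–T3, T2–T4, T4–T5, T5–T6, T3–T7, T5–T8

Yes; width 1.

Every vertex of G appears in some bag (union = {a, b, c, d, e, f, g, h, i}); every edge is covered by a bag; and for each vertex v the set of bags containing v is connected in the bag tree. The decomposition is therefore valid. The largest bag has 2 vertices, so the width is 1.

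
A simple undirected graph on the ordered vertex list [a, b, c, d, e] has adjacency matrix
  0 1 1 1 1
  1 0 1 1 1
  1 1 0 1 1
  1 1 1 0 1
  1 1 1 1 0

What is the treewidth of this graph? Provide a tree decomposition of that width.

Treewidth 4.
Bags: B1 = {a, b, c, d, e}
Tree: (single bag)

A single bag containing all 5 vertices is trivially a valid decomposition of width 4. On the other hand G contains the 5-clique {a, b, c, d, e}. A clique must lie in a single bag of any decomposition, so no decomposition can have width below 4. Hence tw(G) = 4 exactly.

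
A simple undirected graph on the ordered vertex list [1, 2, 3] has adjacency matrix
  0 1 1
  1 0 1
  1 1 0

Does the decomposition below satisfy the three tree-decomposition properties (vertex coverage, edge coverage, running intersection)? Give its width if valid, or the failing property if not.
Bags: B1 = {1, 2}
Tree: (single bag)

No — vertex 3 appears in no bag.

A tree decomposition must satisfy three properties: every vertex lies in some bag; for every edge, both endpoints lie together in some bag; and for every vertex, the bags containing it form a connected subtree. Here vertex 3 appears in no bag, so the decomposition is invalid.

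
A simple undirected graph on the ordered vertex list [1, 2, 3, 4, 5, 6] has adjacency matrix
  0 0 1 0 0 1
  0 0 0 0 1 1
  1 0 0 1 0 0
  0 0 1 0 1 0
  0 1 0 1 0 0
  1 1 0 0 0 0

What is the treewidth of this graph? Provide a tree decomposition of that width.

Each bag holds 3 vertices, so the decomposition has width 2, which upper-bounds the treewidth. Since 1–3–4–5–2–6–1 is a cycle in G, G is not acyclic. Forests are exactly the graphs of treewidth ≤ 1, so tw(G) ≥ 2. The upper and lower bounds meet at 2, so that is the treewidth.

Treewidth 2.
Bags: B1 = {1, 3, 4}  B2 = {1, 4, 5}  B3 = {1, 2, 5}  B4 = {1, 2, 6}
Tree: B1–B2, B2–B3, B3–B4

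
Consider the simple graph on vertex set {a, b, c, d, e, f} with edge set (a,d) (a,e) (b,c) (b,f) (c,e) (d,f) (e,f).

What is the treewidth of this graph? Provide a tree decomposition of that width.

Treewidth 2.
One such decomposition:
Bags: B1 = {b, c, f}  B2 = {c, e, f}  B3 = {d, e, f}  B4 = {a, d, e}
Tree: B1–B2, B2–B3, B3–B4

The largest bag has 3 vertices, giving width 2; this decomposition certifies tw(G) ≤ 2. Since b–c–e–f–b is a cycle in G, G is not acyclic. Forests are exactly the graphs of treewidth ≤ 1, so tw(G) ≥ 2. Hence tw(G) = 2 exactly.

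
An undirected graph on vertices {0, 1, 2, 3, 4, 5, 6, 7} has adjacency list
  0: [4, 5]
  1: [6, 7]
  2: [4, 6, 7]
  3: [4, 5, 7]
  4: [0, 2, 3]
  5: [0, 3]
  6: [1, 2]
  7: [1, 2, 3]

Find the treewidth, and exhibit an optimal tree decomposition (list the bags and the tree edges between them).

Treewidth 2.
One optimal decomposition is:
Bags: B1 = {0, 3, 5}  B2 = {0, 3, 4}  B3 = {3, 4, 7}  B4 = {2, 4, 7}  B5 = {1, 2, 7}  B6 = {1, 2, 6}
Tree: B1–B2, B2–B3, B3–B4, B4–B5, B5–B6

Every bag has size at most 3, so the width is 3 − 1 = 2 and tw(G) ≤ 2. The edges 5–0–4–3–5 form a cycle, so G is not a tree and its treewidth is at least 2. Therefore the treewidth is 2.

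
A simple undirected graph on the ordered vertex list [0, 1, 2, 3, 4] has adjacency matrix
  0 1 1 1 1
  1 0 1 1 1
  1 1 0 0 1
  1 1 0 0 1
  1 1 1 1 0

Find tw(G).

3

A width-3 tree decomposition is:
Bags: B1 = {0, 1, 3, 4}  B2 = {0, 1, 2, 4}
Tree: B1–B2
The largest bag has 4 vertices, giving width 3; this decomposition certifies tw(G) ≤ 3. Conversely, {0, 1, 2, 4} is a clique of size 4, and the vertices of any clique must share a bag in every tree decomposition; so some bag has ≥ 4 vertices and tw(G) ≥ 3. Hence tw(G) = 3 exactly.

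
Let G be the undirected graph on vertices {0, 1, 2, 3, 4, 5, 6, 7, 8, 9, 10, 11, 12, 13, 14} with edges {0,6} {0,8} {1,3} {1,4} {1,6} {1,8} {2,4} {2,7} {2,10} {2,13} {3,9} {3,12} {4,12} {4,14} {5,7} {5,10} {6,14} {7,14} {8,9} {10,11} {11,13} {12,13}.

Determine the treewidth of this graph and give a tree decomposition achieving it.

Each bag holds 4 vertices, so the decomposition has width 3, which upper-bounds the treewidth. For the lower bound: the 4 vertex sets {5,10,11}, {13}, {2}, {4,7,12,14} are disjoint, each induces a connected subgraph, and every pair is joined by at least one edge of G. Contracting each set to a single vertex therefore yields K_{4} as a minor, and since treewidth is minor-monotone, tw(G) ≥ tw(K_{4}) = 3. Therefore the treewidth is 3.

Treewidth 3.
One such decomposition:
Bags: B1 = {5, 10, 11, 13}  B2 = {2, 5, 10, 13}  B3 = {2, 5, 7, 13}  B4 = {2, 7, 12, 13}  B5 = {2, 4, 7, 12}  B6 = {4, 7, 12, 14}  B7 = {3, 4, 12, 14}  B8 = {1, 3, 4, 14}  B9 = {1, 3, 6, 14}  B10 = {1, 3, 6, 9}  B11 = {1, 6, 8, 9}  B12 = {0, 6, 8, 9}
Tree: B1–B2, B2–B3, B3–B4, B4–B5, B5–B6, B6–B7, B7–B8, B8–B9, B9–B10, B10–B11, B11–B12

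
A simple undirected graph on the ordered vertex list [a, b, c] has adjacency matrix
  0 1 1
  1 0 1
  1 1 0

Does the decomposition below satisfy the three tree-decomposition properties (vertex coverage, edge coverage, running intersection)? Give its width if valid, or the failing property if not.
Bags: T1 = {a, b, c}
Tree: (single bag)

Checking the three conditions: (i) the bags cover all of {a, b, c}; (ii) for each edge, some bag contains both endpoints; (iii) the bags containing any fixed vertex form a subtree. All hold, so the decomposition is valid with width 3 − 1 = 2.

Yes; width 2.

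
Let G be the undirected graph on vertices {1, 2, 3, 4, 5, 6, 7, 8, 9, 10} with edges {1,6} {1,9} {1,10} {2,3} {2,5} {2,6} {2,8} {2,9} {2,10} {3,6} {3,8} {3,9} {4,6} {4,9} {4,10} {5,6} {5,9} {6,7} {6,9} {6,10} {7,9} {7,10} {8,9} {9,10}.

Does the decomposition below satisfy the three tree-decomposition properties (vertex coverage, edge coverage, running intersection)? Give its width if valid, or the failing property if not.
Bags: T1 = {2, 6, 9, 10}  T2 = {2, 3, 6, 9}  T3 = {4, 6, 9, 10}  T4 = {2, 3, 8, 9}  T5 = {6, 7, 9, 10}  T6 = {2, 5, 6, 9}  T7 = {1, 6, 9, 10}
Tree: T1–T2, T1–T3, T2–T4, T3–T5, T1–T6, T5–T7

Yes; width 3.

Every vertex of G appears in some bag (union = {1, 2, 3, 4, 5, 6, 7, 8, 9, 10}); every edge is covered by a bag; and for each vertex v the set of bags containing v is connected in the bag tree. The decomposition is therefore valid. The largest bag has 4 vertices, so the width is 3.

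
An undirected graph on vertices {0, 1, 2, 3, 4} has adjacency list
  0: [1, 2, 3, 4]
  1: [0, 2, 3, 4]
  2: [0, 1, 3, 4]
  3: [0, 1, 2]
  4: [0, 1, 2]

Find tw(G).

3

A width-3 tree decomposition is:
Bags: B1 = {0, 1, 2, 3}  B2 = {0, 1, 2, 4}
Tree: B1–B2
Each bag holds 4 vertices, so the decomposition has width 3, which upper-bounds the treewidth. For the lower bound, the 4 vertices {0, 1, 2, 3} are pairwise adjacent, and any tree decomposition puts a clique entirely inside one bag — forcing width ≥ 3. The upper and lower bounds meet at 3, so that is the treewidth.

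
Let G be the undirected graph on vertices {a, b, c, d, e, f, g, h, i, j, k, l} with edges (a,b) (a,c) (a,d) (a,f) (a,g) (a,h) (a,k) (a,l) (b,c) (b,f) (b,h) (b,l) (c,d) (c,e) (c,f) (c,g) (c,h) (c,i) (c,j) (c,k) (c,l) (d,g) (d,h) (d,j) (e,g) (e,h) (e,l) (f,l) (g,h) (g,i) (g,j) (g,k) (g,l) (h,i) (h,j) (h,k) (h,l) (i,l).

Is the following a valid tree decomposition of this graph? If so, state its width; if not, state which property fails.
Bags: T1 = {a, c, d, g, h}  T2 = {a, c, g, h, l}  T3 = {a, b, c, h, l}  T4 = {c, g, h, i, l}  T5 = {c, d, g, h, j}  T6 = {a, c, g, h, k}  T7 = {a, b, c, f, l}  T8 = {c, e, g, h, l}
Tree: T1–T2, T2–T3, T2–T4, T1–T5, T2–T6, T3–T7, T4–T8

Vertex coverage: the bags together contain {a, b, c, d, e, f, g, h, i, j, k, l}, the full vertex set. Edge coverage: each edge of G has both endpoints in at least one bag. Running intersection: for every vertex, the bags containing it form a connected subtree. All three properties hold, so this is a valid tree decomposition of width max|bag| − 1 = 4, and hence tw(G) ≤ 4.

Yes; width 4.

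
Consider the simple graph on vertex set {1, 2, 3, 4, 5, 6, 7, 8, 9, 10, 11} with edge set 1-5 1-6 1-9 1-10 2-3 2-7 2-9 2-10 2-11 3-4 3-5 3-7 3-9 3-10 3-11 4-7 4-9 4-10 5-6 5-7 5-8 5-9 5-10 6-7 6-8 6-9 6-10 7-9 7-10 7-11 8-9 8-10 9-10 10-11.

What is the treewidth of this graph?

A width-4 tree decomposition is:
Bags: B1 = {3, 5, 7, 9, 10}  B2 = {2, 3, 7, 9, 10}  B3 = {5, 6, 7, 9, 10}  B4 = {2, 3, 7, 10, 11}  B5 = {3, 4, 7, 9, 10}  B6 = {1, 5, 6, 9, 10}  B7 = {5, 6, 8, 9, 10}
Tree: B1–B2, B1–B3, B2–B4, B1–B5, B3–B6, B6–B7
Every bag has size at most 5, so the width is 5 − 1 = 4 and tw(G) ≤ 4. For the lower bound, the 5 vertices {2, 3, 7, 9, 10} are pairwise adjacent, and any tree decomposition puts a clique entirely inside one bag — forcing width ≥ 4. Combining the bounds, tw(G) = 4.

4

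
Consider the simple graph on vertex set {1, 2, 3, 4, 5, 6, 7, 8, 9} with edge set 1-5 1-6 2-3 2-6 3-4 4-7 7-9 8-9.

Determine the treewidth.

1

A width-1 tree decomposition is:
Bags: B1 = {1, 5}  B2 = {1, 6}  B3 = {2, 6}  B4 = {2, 3}  B5 = {3, 4}  B6 = {4, 7}  B7 = {7, 9}  B8 = {8, 9}
Tree: B1–B2, B2–B3, B3–B4, B4–B5, B5–B6, B6–B7, B7–B8
Each bag holds 2 vertices, so the decomposition has width 1, which upper-bounds the treewidth. G has an edge, so its treewidth is at least 1. Combining the bounds, tw(G) = 1.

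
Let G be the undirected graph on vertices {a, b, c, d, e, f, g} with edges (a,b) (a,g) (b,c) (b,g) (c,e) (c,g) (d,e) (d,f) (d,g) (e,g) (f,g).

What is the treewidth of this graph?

A width-2 tree decomposition is:
Bags: B1 = {b, c, g}  B2 = {c, e, g}  B3 = {d, e, g}  B4 = {d, f, g}  B5 = {a, b, g}
Tree: B1–B2, B2–B3, B3–B4, B1–B5
Each bag holds 3 vertices, so the decomposition has width 2, which upper-bounds the treewidth. For the lower bound, the 3 vertices {d, e, g} are pairwise adjacent, and any tree decomposition puts a clique entirely inside one bag — forcing width ≥ 2. Therefore the treewidth is 2.

2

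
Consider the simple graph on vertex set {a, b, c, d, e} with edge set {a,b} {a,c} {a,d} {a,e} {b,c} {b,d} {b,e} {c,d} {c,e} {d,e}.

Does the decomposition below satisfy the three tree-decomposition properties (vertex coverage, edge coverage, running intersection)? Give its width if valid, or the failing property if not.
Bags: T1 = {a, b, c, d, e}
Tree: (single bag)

Yes; width 4.

Vertex coverage: the bags together contain {a, b, c, d, e}, the full vertex set. Edge coverage: each edge of G has both endpoints in at least one bag. Running intersection: for every vertex, the bags containing it form a connected subtree. All three properties hold, so this is a valid tree decomposition of width max|bag| − 1 = 4, and hence tw(G) ≤ 4.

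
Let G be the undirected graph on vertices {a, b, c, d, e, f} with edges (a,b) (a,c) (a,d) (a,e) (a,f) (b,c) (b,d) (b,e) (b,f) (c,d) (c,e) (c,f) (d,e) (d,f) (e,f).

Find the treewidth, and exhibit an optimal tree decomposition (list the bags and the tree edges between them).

Treewidth 5.
One optimal decomposition is:
Bags: B1 = {a, b, c, d, e, f}
Tree: (single bag)

A single bag containing all 6 vertices is trivially a valid decomposition of width 5. For the lower bound, the 6 vertices {a, b, c, d, e, f} are pairwise adjacent, and any tree decomposition puts a clique entirely inside one bag — forcing width ≥ 5. Combining the bounds, tw(G) = 5.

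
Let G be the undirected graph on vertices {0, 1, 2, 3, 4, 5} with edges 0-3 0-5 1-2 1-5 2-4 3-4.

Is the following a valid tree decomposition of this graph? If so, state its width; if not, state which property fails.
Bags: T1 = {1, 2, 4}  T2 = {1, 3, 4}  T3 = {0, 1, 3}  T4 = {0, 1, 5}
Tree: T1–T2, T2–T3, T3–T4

Every vertex of G appears in some bag (union = {0, 1, 2, 3, 4, 5}); every edge is covered by a bag; and for each vertex v the set of bags containing v is connected in the bag tree. The decomposition is therefore valid. The largest bag has 3 vertices, so the width is 2.

Yes; width 2.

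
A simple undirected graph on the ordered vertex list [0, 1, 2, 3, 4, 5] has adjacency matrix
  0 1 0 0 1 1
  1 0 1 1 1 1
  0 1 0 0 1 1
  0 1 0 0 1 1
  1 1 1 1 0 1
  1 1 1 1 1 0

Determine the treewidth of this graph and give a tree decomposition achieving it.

Every bag has size at most 4, so the width is 4 − 1 = 3 and tw(G) ≤ 3. For the lower bound, the 4 vertices {0, 1, 4, 5} are pairwise adjacent, and any tree decomposition puts a clique entirely inside one bag — forcing width ≥ 3. Hence tw(G) = 3 exactly.

Treewidth 3.
Bags: B1 = {1, 3, 4, 5}  B2 = {1, 2, 4, 5}  B3 = {0, 1, 4, 5}
Tree: B1–B2, B1–B3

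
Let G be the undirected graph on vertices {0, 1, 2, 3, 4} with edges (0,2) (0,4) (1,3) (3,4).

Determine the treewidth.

1

A width-1 tree decomposition is:
Bags: B1 = {1, 3}  B2 = {3, 4}  B3 = {0, 4}  B4 = {0, 2}
Tree: B1–B2, B2–B3, B3–B4
Every bag has size at most 2, so the width is 2 − 1 = 1 and tw(G) ≤ 1. Any graph with an edge has treewidth ≥ 1, and G has the edge 3–1. Hence tw(G) = 1 exactly.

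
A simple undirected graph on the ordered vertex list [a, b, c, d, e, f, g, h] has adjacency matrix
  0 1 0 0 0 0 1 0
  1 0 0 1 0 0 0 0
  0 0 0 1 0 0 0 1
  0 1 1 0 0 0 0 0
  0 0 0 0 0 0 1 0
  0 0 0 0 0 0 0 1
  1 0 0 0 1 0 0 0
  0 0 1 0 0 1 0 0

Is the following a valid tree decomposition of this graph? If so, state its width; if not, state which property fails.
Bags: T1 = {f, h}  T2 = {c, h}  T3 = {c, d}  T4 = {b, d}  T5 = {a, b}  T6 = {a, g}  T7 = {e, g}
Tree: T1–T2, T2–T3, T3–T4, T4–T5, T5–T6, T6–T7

Every vertex of G appears in some bag (union = {a, b, c, d, e, f, g, h}); every edge is covered by a bag; and for each vertex v the set of bags containing v is connected in the bag tree. The decomposition is therefore valid. The largest bag has 2 vertices, so the width is 1.

Yes; width 1.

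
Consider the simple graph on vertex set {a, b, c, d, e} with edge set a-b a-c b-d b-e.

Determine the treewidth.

1

A width-1 tree decomposition is:
Bags: B1 = {b, e}  B2 = {b, d}  B3 = {a, b}  B4 = {a, c}
Tree: B1–B2, B1–B3, B3–B4
The largest bag has 2 vertices, giving width 1; this decomposition certifies tw(G) ≤ 1. Since G has at least one edge (e.g. b–e), it is not an edgeless graph, so tw(G) ≥ 1. Hence tw(G) = 1 exactly.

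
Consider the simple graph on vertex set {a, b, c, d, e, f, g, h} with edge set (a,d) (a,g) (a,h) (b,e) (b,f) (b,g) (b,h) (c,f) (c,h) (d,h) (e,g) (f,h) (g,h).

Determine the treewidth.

A width-2 tree decomposition is:
Bags: B1 = {b, e, g}  B2 = {b, g, h}  B3 = {b, f, h}  B4 = {a, g, h}  B5 = {a, d, h}  B6 = {c, f, h}
Tree: B1–B2, B2–B3, B2–B4, B4–B5, B3–B6
The largest bag has 3 vertices, giving width 2; this decomposition certifies tw(G) ≤ 2. Conversely, {b, e, g} is a clique of size 3, and the vertices of any clique must share a bag in every tree decomposition; so some bag has ≥ 3 vertices and tw(G) ≥ 2. Therefore the treewidth is 2.

2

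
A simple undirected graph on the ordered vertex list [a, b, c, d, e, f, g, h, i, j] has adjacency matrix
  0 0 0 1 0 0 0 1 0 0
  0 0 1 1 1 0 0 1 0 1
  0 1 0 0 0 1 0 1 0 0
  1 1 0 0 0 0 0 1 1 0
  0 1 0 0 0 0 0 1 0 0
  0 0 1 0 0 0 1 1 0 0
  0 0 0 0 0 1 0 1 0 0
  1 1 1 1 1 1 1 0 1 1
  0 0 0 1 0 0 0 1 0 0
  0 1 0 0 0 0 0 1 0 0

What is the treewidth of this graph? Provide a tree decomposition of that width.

Treewidth 2.
One such decomposition:
Bags: B1 = {b, e, h}  B2 = {b, c, h}  B3 = {c, f, h}  B4 = {b, d, h}  B5 = {b, h, j}  B6 = {a, d, h}  B7 = {d, h, i}  B8 = {f, g, h}
Tree: B1–B2, B2–B3, B1–B4, B2–B5, B4–B6, B6–B7, B3–B8

Every bag has size at most 3, so the width is 3 − 1 = 2 and tw(G) ≤ 2. Conversely, {f, g, h} is a clique of size 3, and the vertices of any clique must share a bag in every tree decomposition; so some bag has ≥ 3 vertices and tw(G) ≥ 2. Therefore the treewidth is 2.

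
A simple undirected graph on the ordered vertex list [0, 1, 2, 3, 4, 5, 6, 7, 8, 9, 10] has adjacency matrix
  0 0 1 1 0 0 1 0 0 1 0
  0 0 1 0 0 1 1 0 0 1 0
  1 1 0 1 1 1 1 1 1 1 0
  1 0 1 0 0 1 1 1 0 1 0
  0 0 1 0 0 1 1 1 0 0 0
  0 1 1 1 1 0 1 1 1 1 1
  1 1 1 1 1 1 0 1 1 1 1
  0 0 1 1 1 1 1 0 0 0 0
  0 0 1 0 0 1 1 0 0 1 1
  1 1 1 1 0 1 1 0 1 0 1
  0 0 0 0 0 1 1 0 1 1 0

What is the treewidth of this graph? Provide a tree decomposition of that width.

Each bag holds 5 vertices, so the decomposition has width 4, which upper-bounds the treewidth. On the other hand G contains the 5-clique {0, 2, 3, 6, 9}. A clique must lie in a single bag of any decomposition, so no decomposition can have width below 4. Therefore the treewidth is 4.

Treewidth 4.
One optimal decomposition is:
Bags: B1 = {2, 3, 5, 6, 9}  B2 = {1, 2, 5, 6, 9}  B3 = {2, 3, 5, 6, 7}  B4 = {0, 2, 3, 6, 9}  B5 = {2, 5, 6, 8, 9}  B6 = {2, 4, 5, 6, 7}  B7 = {5, 6, 8, 9, 10}
Tree: B1–B2, B1–B3, B1–B4, B1–B5, B3–B6, B5–B7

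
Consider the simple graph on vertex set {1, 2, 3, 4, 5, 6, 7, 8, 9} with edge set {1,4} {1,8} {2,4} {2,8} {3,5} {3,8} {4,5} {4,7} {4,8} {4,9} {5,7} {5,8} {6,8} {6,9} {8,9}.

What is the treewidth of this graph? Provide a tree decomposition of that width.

The largest bag has 3 vertices, giving width 2; this decomposition certifies tw(G) ≤ 2. For the lower bound, the 3 vertices {3, 5, 8} are pairwise adjacent, and any tree decomposition puts a clique entirely inside one bag — forcing width ≥ 2. Therefore the treewidth is 2.

Treewidth 2.
One such decomposition:
Bags: B1 = {4, 5, 7}  B2 = {4, 5, 8}  B3 = {4, 8, 9}  B4 = {2, 4, 8}  B5 = {3, 5, 8}  B6 = {6, 8, 9}  B7 = {1, 4, 8}
Tree: B1–B2, B2–B3, B2–B4, B2–B5, B3–B6, B2–B7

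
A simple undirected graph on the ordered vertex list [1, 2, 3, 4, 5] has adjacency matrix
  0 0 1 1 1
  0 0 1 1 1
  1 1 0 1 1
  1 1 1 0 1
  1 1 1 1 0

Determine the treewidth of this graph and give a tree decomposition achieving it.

Treewidth 3.
One such decomposition:
Bags: B1 = {1, 3, 4, 5}  B2 = {2, 3, 4, 5}
Tree: B1–B2

The largest bag has 4 vertices, giving width 3; this decomposition certifies tw(G) ≤ 3. On the other hand G contains the 4-clique {1, 3, 4, 5}. A clique must lie in a single bag of any decomposition, so no decomposition can have width below 3. The upper and lower bounds meet at 3, so that is the treewidth.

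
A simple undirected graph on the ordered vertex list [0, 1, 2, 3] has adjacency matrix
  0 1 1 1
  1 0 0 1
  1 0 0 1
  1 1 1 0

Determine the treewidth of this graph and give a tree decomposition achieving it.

Treewidth 2.
One optimal decomposition is:
Bags: B1 = {0, 1, 3}  B2 = {0, 2, 3}
Tree: B1–B2

Every bag has size at most 3, so the width is 3 − 1 = 2 and tw(G) ≤ 2. Conversely, {0, 1, 3} is a clique of size 3, and the vertices of any clique must share a bag in every tree decomposition; so some bag has ≥ 3 vertices and tw(G) ≥ 2. Combining the bounds, tw(G) = 2.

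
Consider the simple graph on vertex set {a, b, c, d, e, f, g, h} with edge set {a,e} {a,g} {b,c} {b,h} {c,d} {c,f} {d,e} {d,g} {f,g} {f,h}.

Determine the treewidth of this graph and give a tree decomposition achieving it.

Treewidth 2.
Bags: B1 = {a, d, e}  B2 = {a, d, g}  B3 = {c, d, g}  B4 = {c, f, g}  B5 = {b, c, f}  B6 = {b, f, h}
Tree: B1–B2, B2–B3, B3–B4, B4–B5, B5–B6

Each bag holds 3 vertices, so the decomposition has width 2, which upper-bounds the treewidth. The edges e–a–g–d–e form a cycle, so G is not a tree and its treewidth is at least 2. The upper and lower bounds meet at 2, so that is the treewidth.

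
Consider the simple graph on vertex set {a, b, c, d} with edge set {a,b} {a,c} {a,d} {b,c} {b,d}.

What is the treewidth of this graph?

2

A width-2 tree decomposition is:
Bags: B1 = {a, b, d}  B2 = {a, b, c}
Tree: B1–B2
Each bag holds 3 vertices, so the decomposition has width 2, which upper-bounds the treewidth. Conversely, {a, b, d} is a clique of size 3, and the vertices of any clique must share a bag in every tree decomposition; so some bag has ≥ 3 vertices and tw(G) ≥ 2. Combining the bounds, tw(G) = 2.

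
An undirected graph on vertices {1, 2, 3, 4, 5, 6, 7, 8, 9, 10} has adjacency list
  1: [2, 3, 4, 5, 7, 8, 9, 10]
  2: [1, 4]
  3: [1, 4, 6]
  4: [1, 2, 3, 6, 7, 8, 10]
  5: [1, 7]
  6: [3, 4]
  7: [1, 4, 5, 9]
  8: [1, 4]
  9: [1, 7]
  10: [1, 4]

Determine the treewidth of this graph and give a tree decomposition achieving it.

Treewidth 2.
Bags: B1 = {1, 4, 7}  B2 = {1, 5, 7}  B3 = {1, 2, 4}  B4 = {1, 7, 9}  B5 = {1, 3, 4}  B6 = {3, 4, 6}  B7 = {1, 4, 10}  B8 = {1, 4, 8}
Tree: B1–B2, B1–B3, B1–B4, B1–B5, B5–B6, B3–B7, B7–B8

The largest bag has 3 vertices, giving width 2; this decomposition certifies tw(G) ≤ 2. For the lower bound, the 3 vertices {1, 7, 9} are pairwise adjacent, and any tree decomposition puts a clique entirely inside one bag — forcing width ≥ 2. Therefore the treewidth is 2.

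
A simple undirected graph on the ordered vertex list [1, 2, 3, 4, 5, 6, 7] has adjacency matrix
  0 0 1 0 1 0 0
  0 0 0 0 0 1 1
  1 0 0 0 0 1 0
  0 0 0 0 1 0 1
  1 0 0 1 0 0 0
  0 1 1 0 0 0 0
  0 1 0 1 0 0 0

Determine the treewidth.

2

A width-2 tree decomposition is:
Bags: B1 = {4, 5, 7}  B2 = {2, 5, 7}  B3 = {2, 5, 6}  B4 = {3, 5, 6}  B5 = {1, 3, 5}
Tree: B1–B2, B2–B3, B3–B4, B4–B5
Each bag holds 3 vertices, so the decomposition has width 2, which upper-bounds the treewidth. For the lower bound, G contains the cycle 5–4–7–2–6–3–1–5, so G is not a forest; only forests have treewidth ≤ 1, hence tw(G) ≥ 2. Combining the bounds, tw(G) = 2.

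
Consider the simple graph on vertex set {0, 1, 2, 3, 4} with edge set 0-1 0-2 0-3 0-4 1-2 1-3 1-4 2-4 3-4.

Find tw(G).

3

A width-3 tree decomposition is:
Bags: B1 = {0, 1, 3, 4}  B2 = {0, 1, 2, 4}
Tree: B1–B2
Each bag holds 4 vertices, so the decomposition has width 3, which upper-bounds the treewidth. For the lower bound, the 4 vertices {0, 1, 2, 4} are pairwise adjacent, and any tree decomposition puts a clique entirely inside one bag — forcing width ≥ 3. The upper and lower bounds meet at 3, so that is the treewidth.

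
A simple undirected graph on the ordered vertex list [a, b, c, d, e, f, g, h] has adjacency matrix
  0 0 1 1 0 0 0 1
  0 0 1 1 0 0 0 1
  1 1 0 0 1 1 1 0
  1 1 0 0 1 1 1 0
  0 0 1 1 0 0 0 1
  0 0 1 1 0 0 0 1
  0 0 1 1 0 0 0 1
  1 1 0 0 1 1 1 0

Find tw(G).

A width-3 tree decomposition is:
Bags: B1 = {c, d, g, h}  B2 = {a, c, d, h}  B3 = {c, d, e, h}  B4 = {c, d, f, h}  B5 = {b, c, d, h}
Tree: B1–B2, B2–B3, B3–B4, B4–B5
Every bag has size at most 4, so the width is 4 − 1 = 3 and tw(G) ≤ 3. For the lower bound: the 4 vertex sets {g,h}, {a,d}, {c}, {e} are disjoint, each induces a connected subgraph, and every pair is joined by at least one edge of G. Contracting each set to a single vertex therefore yields K_{4} as a minor, and since treewidth is minor-monotone, tw(G) ≥ tw(K_{4}) = 3. Therefore the treewidth is 3.

3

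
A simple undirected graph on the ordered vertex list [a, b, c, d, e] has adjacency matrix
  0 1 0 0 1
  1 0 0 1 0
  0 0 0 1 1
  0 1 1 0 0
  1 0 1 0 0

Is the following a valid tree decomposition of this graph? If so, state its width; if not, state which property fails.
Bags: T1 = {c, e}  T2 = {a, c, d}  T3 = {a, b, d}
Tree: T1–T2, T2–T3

No — edge (a,e) lies in no bag.

A tree decomposition must satisfy three properties: every vertex lies in some bag; for every edge, both endpoints lie together in some bag; and for every vertex, the bags containing it form a connected subtree. Here edge (a,e) lies in no bag, so the decomposition is invalid.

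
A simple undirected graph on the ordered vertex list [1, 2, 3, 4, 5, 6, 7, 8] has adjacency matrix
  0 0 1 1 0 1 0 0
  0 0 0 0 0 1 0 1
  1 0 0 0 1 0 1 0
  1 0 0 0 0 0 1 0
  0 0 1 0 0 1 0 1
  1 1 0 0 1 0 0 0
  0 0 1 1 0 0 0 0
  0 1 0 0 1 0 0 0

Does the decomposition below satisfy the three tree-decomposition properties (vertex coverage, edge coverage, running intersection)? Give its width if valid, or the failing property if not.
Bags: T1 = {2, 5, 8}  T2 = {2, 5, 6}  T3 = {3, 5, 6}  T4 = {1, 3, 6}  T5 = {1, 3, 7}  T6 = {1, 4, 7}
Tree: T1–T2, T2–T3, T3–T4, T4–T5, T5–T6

Yes; width 2.

Every vertex of G appears in some bag (union = {1, 2, 3, 4, 5, 6, 7, 8}); every edge is covered by a bag; and for each vertex v the set of bags containing v is connected in the bag tree. The decomposition is therefore valid. The largest bag has 3 vertices, so the width is 2.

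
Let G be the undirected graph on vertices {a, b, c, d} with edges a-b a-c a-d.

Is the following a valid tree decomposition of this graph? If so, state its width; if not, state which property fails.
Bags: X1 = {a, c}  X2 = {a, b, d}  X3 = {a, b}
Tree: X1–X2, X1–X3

No — bags containing vertex b are not connected in the tree.

A tree decomposition must satisfy three properties: every vertex lies in some bag; for every edge, both endpoints lie together in some bag; and for every vertex, the bags containing it form a connected subtree. Here bags containing vertex b are not connected in the tree, so the decomposition is invalid.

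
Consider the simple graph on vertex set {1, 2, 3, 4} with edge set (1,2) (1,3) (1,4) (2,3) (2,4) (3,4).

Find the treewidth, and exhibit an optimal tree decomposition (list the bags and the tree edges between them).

A single bag containing all 4 vertices is trivially a valid decomposition of width 3. Conversely, {1, 2, 3, 4} is a clique of size 4, and the vertices of any clique must share a bag in every tree decomposition; so some bag has ≥ 4 vertices and tw(G) ≥ 3. The upper and lower bounds meet at 3, so that is the treewidth.

Treewidth 3.
One optimal decomposition is:
Bags: B1 = {1, 2, 3, 4}
Tree: (single bag)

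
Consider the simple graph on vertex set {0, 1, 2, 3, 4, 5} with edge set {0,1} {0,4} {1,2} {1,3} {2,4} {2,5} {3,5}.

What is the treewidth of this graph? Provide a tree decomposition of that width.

Treewidth 2.
Bags: B1 = {2, 3, 5}  B2 = {1, 2, 3}  B3 = {1, 2, 4}  B4 = {0, 1, 4}
Tree: B1–B2, B2–B3, B3–B4

Each bag holds 3 vertices, so the decomposition has width 2, which upper-bounds the treewidth. The edges 5–3–1–2–5 form a cycle, so G is not a tree and its treewidth is at least 2. Hence tw(G) = 2 exactly.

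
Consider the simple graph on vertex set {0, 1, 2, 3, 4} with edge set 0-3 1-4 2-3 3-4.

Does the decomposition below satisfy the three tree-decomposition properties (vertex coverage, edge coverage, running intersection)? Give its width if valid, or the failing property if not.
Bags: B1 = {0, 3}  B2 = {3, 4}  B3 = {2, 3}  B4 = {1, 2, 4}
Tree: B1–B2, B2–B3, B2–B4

No — bags containing vertex 2 are not connected in the tree.

A tree decomposition must satisfy three properties: every vertex lies in some bag; for every edge, both endpoints lie together in some bag; and for every vertex, the bags containing it form a connected subtree. Here bags containing vertex 2 are not connected in the tree, so the decomposition is invalid.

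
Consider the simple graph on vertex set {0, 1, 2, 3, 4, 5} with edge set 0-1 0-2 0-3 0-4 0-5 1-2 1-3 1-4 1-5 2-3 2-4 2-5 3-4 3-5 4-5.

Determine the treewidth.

5

A width-5 tree decomposition is:
Bags: B1 = {0, 1, 2, 3, 4, 5}
Tree: (single bag)
With just one bag of size 6, the width is 6 − 1 = 5, so tw(G) ≤ 5. For the lower bound, the 6 vertices {0, 1, 2, 3, 4, 5} are pairwise adjacent, and any tree decomposition puts a clique entirely inside one bag — forcing width ≥ 5. Hence tw(G) = 5 exactly.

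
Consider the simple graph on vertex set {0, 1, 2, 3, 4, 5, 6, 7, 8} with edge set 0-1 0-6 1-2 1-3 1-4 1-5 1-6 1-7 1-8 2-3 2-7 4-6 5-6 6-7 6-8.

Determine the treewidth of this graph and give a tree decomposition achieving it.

Each bag holds 3 vertices, so the decomposition has width 2, which upper-bounds the treewidth. For the lower bound, the 3 vertices {1, 2, 3} are pairwise adjacent, and any tree decomposition puts a clique entirely inside one bag — forcing width ≥ 2. Hence tw(G) = 2 exactly.

Treewidth 2.
One such decomposition:
Bags: B1 = {1, 2, 7}  B2 = {1, 6, 7}  B3 = {1, 5, 6}  B4 = {1, 6, 8}  B5 = {1, 2, 3}  B6 = {1, 4, 6}  B7 = {0, 1, 6}
Tree: B1–B2, B2–B3, B3–B4, B1–B5, B4–B6, B6–B7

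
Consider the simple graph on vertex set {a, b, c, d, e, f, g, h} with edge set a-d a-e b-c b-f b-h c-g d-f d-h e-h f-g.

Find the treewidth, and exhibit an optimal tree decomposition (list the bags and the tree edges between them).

Treewidth 2.
One optimal decomposition is:
Bags: B1 = {a, e, h}  B2 = {a, d, h}  B3 = {b, d, h}  B4 = {b, d, f}  B5 = {b, c, f}  B6 = {c, f, g}
Tree: B1–B2, B2–B3, B3–B4, B4–B5, B5–B6

The largest bag has 3 vertices, giving width 2; this decomposition certifies tw(G) ≤ 2. The edges e–a–d–h–e form a cycle, so G is not a tree and its treewidth is at least 2. Hence tw(G) = 2 exactly.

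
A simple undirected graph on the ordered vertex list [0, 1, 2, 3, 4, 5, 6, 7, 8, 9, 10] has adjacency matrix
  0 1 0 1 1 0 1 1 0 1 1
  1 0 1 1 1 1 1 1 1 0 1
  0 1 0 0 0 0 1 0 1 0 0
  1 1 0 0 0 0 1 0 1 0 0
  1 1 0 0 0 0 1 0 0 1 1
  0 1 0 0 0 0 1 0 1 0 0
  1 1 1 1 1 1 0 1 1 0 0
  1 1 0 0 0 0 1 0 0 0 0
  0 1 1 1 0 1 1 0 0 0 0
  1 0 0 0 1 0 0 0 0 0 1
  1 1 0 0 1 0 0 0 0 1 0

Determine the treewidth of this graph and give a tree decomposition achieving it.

Treewidth 3.
One optimal decomposition is:
Bags: B1 = {0, 1, 3, 6}  B2 = {0, 1, 4, 6}  B3 = {0, 1, 4, 10}  B4 = {1, 3, 6, 8}  B5 = {1, 2, 6, 8}  B6 = {1, 5, 6, 8}  B7 = {0, 1, 6, 7}  B8 = {0, 4, 9, 10}
Tree: B1–B2, B2–B3, B1–B4, B4–B5, B5–B6, B2–B7, B3–B8

Every bag has size at most 4, so the width is 4 − 1 = 3 and tw(G) ≤ 3. For the lower bound, the 4 vertices {0, 1, 4, 10} are pairwise adjacent, and any tree decomposition puts a clique entirely inside one bag — forcing width ≥ 3. Combining the bounds, tw(G) = 3.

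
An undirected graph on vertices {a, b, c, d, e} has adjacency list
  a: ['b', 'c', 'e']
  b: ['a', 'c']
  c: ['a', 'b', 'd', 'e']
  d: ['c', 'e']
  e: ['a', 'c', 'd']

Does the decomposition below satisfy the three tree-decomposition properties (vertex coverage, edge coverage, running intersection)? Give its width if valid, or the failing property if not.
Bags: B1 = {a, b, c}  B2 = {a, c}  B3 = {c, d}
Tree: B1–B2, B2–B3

No — vertex e appears in no bag.

A tree decomposition must satisfy three properties: every vertex lies in some bag; for every edge, both endpoints lie together in some bag; and for every vertex, the bags containing it form a connected subtree. Here vertex e appears in no bag, so the decomposition is invalid.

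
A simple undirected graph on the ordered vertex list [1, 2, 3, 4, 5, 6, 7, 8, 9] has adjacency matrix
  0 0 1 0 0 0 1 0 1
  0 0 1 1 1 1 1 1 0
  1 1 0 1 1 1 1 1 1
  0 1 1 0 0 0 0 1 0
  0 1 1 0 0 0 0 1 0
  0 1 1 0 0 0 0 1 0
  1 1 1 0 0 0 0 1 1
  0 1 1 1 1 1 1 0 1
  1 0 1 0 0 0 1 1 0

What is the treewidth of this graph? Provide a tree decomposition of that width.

Each bag holds 4 vertices, so the decomposition has width 3, which upper-bounds the treewidth. Conversely, {3, 7, 8, 9} is a clique of size 4, and the vertices of any clique must share a bag in every tree decomposition; so some bag has ≥ 4 vertices and tw(G) ≥ 3. Combining the bounds, tw(G) = 3.

Treewidth 3.
One optimal decomposition is:
Bags: B1 = {2, 3, 5, 8}  B2 = {2, 3, 7, 8}  B3 = {2, 3, 6, 8}  B4 = {2, 3, 4, 8}  B5 = {3, 7, 8, 9}  B6 = {1, 3, 7, 9}
Tree: B1–B2, B1–B3, B3–B4, B2–B5, B5–B6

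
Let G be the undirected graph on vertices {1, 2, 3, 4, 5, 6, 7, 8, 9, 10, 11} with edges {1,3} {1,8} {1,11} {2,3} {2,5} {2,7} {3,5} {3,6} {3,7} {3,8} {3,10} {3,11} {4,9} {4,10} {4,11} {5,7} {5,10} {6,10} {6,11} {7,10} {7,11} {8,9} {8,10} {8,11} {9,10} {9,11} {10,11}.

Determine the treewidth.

A width-3 tree decomposition is:
Bags: B1 = {3, 8, 10, 11}  B2 = {8, 9, 10, 11}  B3 = {3, 7, 10, 11}  B4 = {4, 9, 10, 11}  B5 = {1, 3, 8, 11}  B6 = {3, 5, 7, 10}  B7 = {2, 3, 5, 7}  B8 = {3, 6, 10, 11}
Tree: B1–B2, B1–B3, B2–B4, B1–B5, B3–B6, B6–B7, B3–B8
Every bag has size at most 4, so the width is 4 − 1 = 3 and tw(G) ≤ 3. Conversely, {8, 9, 10, 11} is a clique of size 4, and the vertices of any clique must share a bag in every tree decomposition; so some bag has ≥ 4 vertices and tw(G) ≥ 3. Combining the bounds, tw(G) = 3.

3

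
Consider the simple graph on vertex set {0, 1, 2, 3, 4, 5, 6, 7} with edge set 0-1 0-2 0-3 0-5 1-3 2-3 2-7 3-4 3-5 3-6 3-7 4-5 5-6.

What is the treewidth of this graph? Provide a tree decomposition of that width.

Treewidth 2.
One such decomposition:
Bags: B1 = {0, 2, 3}  B2 = {0, 3, 5}  B3 = {0, 1, 3}  B4 = {3, 5, 6}  B5 = {2, 3, 7}  B6 = {3, 4, 5}
Tree: B1–B2, B1–B3, B2–B4, B1–B5, B2–B6

Every bag has size at most 3, so the width is 3 − 1 = 2 and tw(G) ≤ 2. For the lower bound, the 3 vertices {0, 1, 3} are pairwise adjacent, and any tree decomposition puts a clique entirely inside one bag — forcing width ≥ 2. Therefore the treewidth is 2.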